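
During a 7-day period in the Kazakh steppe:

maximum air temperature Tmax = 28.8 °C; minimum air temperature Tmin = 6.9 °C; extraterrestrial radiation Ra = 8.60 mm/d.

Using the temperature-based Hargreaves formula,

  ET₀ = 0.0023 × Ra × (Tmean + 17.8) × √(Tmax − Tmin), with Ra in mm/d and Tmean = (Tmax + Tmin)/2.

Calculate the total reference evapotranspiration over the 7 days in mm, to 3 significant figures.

23.1 mm

Tmean = (28.8 + 6.9)/2 = 17.85 °C
ET₀ = 0.0023 × 8.60 × (17.85 + 17.8) × √21.9 = 0.0023 × 8.60 × 35.65 × 4.6797 = 3.2999 mm/d
Over 7 days: 3.2999 × 7 = 23.099 mm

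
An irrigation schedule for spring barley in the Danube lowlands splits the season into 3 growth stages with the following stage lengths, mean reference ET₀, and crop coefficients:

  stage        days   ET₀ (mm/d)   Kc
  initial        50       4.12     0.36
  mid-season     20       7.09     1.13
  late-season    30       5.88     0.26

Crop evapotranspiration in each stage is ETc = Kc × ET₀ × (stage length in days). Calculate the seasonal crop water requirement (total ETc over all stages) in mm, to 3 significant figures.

280 mm

initial: 0.36 × 4.12 × 50 = 74.16 mm
mid-season: 1.13 × 7.09 × 20 = 160.23 mm
late-season: 0.26 × 5.88 × 30 = 45.86 mm
Seasonal total = 280.25 mm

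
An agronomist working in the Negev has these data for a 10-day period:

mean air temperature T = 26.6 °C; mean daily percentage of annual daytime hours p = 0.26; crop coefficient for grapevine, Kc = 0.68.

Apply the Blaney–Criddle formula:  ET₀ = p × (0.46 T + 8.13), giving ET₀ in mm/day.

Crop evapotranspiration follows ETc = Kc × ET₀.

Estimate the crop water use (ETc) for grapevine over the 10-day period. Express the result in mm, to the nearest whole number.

ET₀ = 0.26 × (0.46 × 26.6 + 8.13) = 0.26 × 20.366 = 5.2952 mm/d
ETc = Kc × ET₀ = 0.68 × 5.2952 = 3.6007 mm/d
Over 10 days: 3.6007 × 10 = 36.007 mm

36 mm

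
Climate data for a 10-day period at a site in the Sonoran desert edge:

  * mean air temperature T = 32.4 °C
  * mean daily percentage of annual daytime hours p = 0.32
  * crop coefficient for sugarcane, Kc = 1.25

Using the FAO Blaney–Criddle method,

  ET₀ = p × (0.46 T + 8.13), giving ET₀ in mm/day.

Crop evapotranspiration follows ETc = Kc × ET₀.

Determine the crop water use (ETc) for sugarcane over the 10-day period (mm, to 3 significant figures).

92.1 mm

ET₀ = 0.32 × (0.46 × 32.4 + 8.13) = 0.32 × 23.034 = 7.3709 mm/d
ETc = Kc × ET₀ = 1.25 × 7.3709 = 9.2136 mm/d
Over 10 days: 9.2136 × 10 = 92.136 mm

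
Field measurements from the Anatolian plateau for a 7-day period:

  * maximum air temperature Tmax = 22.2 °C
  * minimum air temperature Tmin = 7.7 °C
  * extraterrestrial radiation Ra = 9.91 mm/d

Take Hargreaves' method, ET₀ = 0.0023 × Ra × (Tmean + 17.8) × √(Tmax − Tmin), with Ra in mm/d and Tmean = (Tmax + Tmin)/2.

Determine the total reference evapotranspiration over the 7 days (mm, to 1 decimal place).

Tmean = (22.2 + 7.7)/2 = 14.95 °C
ET₀ = 0.0023 × 9.91 × (14.95 + 17.8) × √14.5 = 0.0023 × 9.91 × 32.75 × 3.8079 = 2.8425 mm/d
Over 7 days: 2.8425 × 7 = 19.898 mm

19.9 mm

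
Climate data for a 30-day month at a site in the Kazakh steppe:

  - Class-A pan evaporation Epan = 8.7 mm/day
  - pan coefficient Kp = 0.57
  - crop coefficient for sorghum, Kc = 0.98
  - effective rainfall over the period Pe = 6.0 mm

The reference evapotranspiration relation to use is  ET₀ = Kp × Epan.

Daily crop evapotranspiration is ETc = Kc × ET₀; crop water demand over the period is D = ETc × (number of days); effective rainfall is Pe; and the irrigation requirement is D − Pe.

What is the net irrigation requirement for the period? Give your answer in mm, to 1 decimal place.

ET₀ = 0.57 × 8.7 = 4.9590 mm/d
ETc = Kc × ET₀ = 0.98 × 4.9590 = 4.8598 mm/d
Crop demand D = ETc × 30 d = 4.8598 × 30 = 145.794 mm
D − Pe = 145.794 − 6.0 = 139.794 mm

139.8 mm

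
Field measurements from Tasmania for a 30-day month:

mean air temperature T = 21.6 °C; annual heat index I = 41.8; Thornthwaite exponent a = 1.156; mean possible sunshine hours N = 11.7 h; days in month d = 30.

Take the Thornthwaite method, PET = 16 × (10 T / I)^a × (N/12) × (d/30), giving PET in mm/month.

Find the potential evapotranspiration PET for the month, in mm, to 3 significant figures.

104 mm

10T/I = 10 × 21.6 / 41.8 = 5.1675
(10T/I)^a = 5.1675^1.156 = 6.6766
Uncorrected PET = 16 × 6.6766 = 106.826 mm
Correction = (N/12)(d/30) = (11.7/12)(30/30) = 0.9750
PET = 106.826 × 0.9750 = 104.155 mm/month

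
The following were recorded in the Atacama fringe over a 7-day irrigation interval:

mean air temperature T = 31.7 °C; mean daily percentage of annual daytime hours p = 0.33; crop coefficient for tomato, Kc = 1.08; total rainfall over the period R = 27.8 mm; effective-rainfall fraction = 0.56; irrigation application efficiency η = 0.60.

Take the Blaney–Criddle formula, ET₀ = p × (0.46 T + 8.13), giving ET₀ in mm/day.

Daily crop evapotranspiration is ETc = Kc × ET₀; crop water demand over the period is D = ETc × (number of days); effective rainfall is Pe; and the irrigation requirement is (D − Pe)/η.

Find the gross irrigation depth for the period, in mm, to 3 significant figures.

ET₀ = 0.33 × (0.46 × 31.7 + 8.13) = 0.33 × 22.712 = 7.4950 mm/d
ETc = Kc × ET₀ = 1.08 × 7.4950 = 8.0946 mm/d
Crop demand D = ETc × 7 d = 8.0946 × 7 = 56.662 mm
Pe = 0.56 × 27.8 = 15.568 mm
D − Pe = 56.662 − 15.568 = 41.094 mm
Gross irrigation = 41.094 / 0.60 = 68.490 mm

68.5 mm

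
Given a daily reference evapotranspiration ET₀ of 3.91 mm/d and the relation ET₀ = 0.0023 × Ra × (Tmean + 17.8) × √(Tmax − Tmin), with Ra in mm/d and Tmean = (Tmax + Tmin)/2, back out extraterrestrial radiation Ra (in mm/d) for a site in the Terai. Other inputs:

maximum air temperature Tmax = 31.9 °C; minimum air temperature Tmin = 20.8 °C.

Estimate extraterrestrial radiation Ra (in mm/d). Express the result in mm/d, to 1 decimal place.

11.6 mm/d

Tmean = 26.35 °C; √ΔT = 3.3317
Ra = ET₀ / [0.0023 × (Tmean+17.8) × √ΔT] = 3.91 / (0.0023 × 44.15 × 3.3317) = 11.557 mm/d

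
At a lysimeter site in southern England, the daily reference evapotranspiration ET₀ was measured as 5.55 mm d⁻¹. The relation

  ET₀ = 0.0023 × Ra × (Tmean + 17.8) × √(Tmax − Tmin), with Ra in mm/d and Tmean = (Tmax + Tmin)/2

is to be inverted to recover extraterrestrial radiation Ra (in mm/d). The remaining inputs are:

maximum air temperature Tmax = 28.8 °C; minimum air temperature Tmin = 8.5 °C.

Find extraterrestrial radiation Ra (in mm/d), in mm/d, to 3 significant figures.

Tmean = 18.65 °C; √ΔT = 4.5056
Ra = ET₀ / [0.0023 × (Tmean+17.8) × √ΔT] = 5.55 / (0.0023 × 36.45 × 4.5056) = 14.693 mm/d

14.7 mm/d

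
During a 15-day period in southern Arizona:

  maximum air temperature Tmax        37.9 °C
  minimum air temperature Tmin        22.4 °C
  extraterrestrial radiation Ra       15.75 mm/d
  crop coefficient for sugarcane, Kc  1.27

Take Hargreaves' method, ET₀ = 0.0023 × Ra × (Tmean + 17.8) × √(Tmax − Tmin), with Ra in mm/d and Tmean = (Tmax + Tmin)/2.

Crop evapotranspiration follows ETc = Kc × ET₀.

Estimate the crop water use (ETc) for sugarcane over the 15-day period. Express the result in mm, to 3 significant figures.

130 mm

Tmean = (37.9 + 22.4)/2 = 30.15 °C
ET₀ = 0.0023 × 15.75 × (30.15 + 17.8) × √15.5 = 0.0023 × 15.75 × 47.95 × 3.9370 = 6.8385 mm/d
ETc = Kc × ET₀ = 1.27 × 6.8385 = 8.6849 mm/d
Over 15 days: 8.6849 × 15 = 130.274 mm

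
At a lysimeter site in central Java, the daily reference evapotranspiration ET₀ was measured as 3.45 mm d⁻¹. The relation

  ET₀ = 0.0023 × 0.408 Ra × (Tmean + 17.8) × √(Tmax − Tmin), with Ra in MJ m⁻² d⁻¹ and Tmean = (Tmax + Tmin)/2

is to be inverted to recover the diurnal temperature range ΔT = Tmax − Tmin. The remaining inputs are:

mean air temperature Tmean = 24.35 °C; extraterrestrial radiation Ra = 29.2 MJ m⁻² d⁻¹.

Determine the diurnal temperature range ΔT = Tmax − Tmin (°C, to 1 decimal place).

8.9 °C

√ΔT = ET₀ / [0.0023 × 0.408 × Ra × (Tmean+17.8)] = 3.45 / (0.0023 × 11.9136 × 42.15) = 2.9871
ΔT = 2.9871² = 8.923 °C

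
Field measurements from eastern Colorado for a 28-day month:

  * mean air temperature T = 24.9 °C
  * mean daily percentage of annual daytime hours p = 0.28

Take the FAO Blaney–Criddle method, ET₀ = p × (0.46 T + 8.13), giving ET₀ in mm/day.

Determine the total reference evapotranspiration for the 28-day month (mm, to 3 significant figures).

154 mm

ET₀ = 0.28 × (0.46 × 24.9 + 8.13) = 0.28 × 19.584 = 5.4835 mm/d
Monthly total = 5.4835 × 28 = 153.538 mm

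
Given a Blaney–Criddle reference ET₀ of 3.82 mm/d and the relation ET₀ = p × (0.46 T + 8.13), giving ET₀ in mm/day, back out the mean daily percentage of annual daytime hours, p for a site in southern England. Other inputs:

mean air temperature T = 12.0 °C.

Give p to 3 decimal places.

0.280

p = ET₀ / (0.46 T + 8.13) = 3.82 / (0.46 × 12.0 + 8.13) = 3.82 / 13.650 = 0.2799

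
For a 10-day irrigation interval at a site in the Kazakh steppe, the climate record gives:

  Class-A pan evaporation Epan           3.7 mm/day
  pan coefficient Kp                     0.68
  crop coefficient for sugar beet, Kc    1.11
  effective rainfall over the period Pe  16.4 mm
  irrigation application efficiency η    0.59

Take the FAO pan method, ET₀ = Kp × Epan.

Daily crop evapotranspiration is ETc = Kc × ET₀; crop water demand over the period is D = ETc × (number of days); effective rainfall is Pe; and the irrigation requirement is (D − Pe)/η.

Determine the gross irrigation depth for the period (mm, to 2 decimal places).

ET₀ = 0.68 × 3.7 = 2.5160 mm/d
ETc = Kc × ET₀ = 1.11 × 2.5160 = 2.7928 mm/d
Crop demand D = ETc × 10 d = 2.7928 × 10 = 27.928 mm
D − Pe = 27.928 − 16.4 = 11.528 mm
Gross irrigation = 11.528 / 0.59 = 19.539 mm

19.54 mm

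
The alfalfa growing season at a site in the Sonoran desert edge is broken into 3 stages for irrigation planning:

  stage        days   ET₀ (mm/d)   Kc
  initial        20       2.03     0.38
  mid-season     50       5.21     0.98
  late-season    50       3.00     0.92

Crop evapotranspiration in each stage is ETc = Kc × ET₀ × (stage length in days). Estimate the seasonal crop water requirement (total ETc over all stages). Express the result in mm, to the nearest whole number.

initial: 0.38 × 2.03 × 20 = 15.43 mm
mid-season: 0.98 × 5.21 × 50 = 255.29 mm
late-season: 0.92 × 3.00 × 50 = 138.00 mm
Seasonal total = 408.72 mm

409 mm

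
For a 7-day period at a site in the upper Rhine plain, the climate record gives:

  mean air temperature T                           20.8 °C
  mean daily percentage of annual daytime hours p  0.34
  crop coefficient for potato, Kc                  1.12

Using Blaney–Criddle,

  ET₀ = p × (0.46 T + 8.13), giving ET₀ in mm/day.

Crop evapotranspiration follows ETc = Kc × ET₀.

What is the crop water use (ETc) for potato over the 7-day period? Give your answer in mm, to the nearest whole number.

47 mm

ET₀ = 0.34 × (0.46 × 20.8 + 8.13) = 0.34 × 17.698 = 6.0173 mm/d
ETc = Kc × ET₀ = 1.12 × 6.0173 = 6.7394 mm/d
Over 7 days: 6.7394 × 7 = 47.176 mm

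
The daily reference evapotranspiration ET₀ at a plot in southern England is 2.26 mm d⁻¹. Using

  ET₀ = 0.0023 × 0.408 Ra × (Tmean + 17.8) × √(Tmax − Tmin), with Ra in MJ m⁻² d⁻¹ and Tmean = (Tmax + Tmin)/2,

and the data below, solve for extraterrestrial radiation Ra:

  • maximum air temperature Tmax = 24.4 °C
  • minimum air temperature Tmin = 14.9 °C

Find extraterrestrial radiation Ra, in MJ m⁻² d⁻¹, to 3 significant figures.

Tmean = (24.4+14.9)/2 = 19.65 °C; ΔT = 9.5
Ra = ET₀ / [0.0023 × 0.408 × (Tmean+17.8) × √ΔT]
   = 2.26 / (0.0023 × 0.408 × 37.45 × 3.0822) = 20.864 MJ m⁻² d⁻¹

20.9 MJ m⁻² d⁻¹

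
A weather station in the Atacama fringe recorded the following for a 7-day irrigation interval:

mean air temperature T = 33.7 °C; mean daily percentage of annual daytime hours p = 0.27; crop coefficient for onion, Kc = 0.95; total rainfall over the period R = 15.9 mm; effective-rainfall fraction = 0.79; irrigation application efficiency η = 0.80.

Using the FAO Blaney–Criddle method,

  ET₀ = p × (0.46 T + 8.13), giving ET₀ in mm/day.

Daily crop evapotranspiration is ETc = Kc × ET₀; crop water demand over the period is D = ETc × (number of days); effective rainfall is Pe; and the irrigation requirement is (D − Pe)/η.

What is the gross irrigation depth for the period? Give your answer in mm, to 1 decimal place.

ET₀ = 0.27 × (0.46 × 33.7 + 8.13) = 0.27 × 23.632 = 6.3806 mm/d
ETc = Kc × ET₀ = 0.95 × 6.3806 = 6.0616 mm/d
Crop demand D = ETc × 7 d = 6.0616 × 7 = 42.431 mm
Pe = 0.79 × 15.9 = 12.561 mm
D − Pe = 42.431 − 12.561 = 29.870 mm
Gross irrigation = 29.870 / 0.80 = 37.338 mm

37.3 mm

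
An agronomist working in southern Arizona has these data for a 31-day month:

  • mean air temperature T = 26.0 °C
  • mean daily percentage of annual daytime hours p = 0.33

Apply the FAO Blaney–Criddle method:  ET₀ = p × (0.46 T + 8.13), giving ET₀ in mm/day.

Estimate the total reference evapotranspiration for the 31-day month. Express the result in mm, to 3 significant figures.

ET₀ = 0.33 × (0.46 × 26.0 + 8.13) = 0.33 × 20.090 = 6.6297 mm/d
Monthly total = 6.6297 × 31 = 205.521 mm

206 mm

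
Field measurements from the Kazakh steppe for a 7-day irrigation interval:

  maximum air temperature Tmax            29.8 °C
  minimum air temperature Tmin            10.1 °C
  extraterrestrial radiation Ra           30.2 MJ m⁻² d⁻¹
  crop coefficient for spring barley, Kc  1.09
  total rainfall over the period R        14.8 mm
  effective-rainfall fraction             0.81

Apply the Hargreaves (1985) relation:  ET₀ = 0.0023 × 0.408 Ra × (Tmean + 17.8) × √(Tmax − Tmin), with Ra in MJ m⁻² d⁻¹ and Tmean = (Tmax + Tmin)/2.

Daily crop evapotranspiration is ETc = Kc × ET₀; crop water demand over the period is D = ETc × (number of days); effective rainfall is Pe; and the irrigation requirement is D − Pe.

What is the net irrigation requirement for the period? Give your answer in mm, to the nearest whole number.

24 mm

Tmean = (29.8 + 10.1)/2 = 19.95 °C
0.408 Ra = 0.408 × 30.2 = 12.3216 mm/d equivalent
ET₀ = 0.0023 × 12.3216 × (19.95 + 17.8) × √19.7 = 0.0023 × 12.3216 × 37.75 × 4.4385 = 4.7484 mm/d
ETc = Kc × ET₀ = 1.09 × 4.7484 = 5.1758 mm/d
Crop demand D = ETc × 7 d = 5.1758 × 7 = 36.231 mm
Pe = 0.81 × 14.8 = 11.988 mm
D − Pe = 36.231 − 11.988 = 24.243 mm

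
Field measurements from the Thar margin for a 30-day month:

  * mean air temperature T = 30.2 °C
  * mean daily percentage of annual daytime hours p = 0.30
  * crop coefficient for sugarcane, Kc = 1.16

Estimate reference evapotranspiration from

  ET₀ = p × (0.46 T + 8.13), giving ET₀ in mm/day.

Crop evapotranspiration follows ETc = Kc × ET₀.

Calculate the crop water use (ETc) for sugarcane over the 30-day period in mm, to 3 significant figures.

230 mm

ET₀ = 0.30 × (0.46 × 30.2 + 8.13) = 0.30 × 22.022 = 6.6066 mm/d
ETc = Kc × ET₀ = 1.16 × 6.6066 = 7.6637 mm/d
Over 30 days: 7.6637 × 30 = 229.911 mm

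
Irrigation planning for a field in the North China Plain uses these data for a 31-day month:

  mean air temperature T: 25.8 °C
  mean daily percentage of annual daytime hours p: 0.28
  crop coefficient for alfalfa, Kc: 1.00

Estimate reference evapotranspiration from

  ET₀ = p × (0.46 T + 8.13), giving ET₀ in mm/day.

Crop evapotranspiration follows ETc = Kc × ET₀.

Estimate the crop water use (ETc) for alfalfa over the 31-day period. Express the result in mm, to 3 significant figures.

174 mm

ET₀ = 0.28 × (0.46 × 25.8 + 8.13) = 0.28 × 19.998 = 5.5994 mm/d
ETc = Kc × ET₀ = 1.00 × 5.5994 = 5.5994 mm/d
Over 31 days: 5.5994 × 31 = 173.581 mm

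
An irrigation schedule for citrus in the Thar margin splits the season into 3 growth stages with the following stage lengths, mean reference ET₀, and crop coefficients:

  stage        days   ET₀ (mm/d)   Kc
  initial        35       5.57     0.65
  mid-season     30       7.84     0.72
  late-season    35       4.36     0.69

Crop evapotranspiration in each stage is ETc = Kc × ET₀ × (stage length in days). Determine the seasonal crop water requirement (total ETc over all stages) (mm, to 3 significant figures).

initial: 0.65 × 5.57 × 35 = 126.72 mm
mid-season: 0.72 × 7.84 × 30 = 169.34 mm
late-season: 0.69 × 4.36 × 35 = 105.29 mm
Seasonal total = 401.35 mm

401 mm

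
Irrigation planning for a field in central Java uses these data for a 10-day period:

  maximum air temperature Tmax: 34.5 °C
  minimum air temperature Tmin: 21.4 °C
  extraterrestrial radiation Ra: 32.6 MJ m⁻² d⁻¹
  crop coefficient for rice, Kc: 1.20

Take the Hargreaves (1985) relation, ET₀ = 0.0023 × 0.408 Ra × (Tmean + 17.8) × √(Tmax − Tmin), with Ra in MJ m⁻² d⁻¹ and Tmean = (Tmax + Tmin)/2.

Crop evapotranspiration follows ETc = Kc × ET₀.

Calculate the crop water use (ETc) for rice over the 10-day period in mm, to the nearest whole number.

61 mm

Tmean = (34.5 + 21.4)/2 = 27.95 °C
0.408 Ra = 0.408 × 32.6 = 13.3008 mm/d equivalent
ET₀ = 0.0023 × 13.3008 × (27.95 + 17.8) × √13.1 = 0.0023 × 13.3008 × 45.75 × 3.6194 = 5.0656 mm/d
ETc = Kc × ET₀ = 1.20 × 5.0656 = 6.0787 mm/d
Over 10 days: 6.0787 × 10 = 60.787 mm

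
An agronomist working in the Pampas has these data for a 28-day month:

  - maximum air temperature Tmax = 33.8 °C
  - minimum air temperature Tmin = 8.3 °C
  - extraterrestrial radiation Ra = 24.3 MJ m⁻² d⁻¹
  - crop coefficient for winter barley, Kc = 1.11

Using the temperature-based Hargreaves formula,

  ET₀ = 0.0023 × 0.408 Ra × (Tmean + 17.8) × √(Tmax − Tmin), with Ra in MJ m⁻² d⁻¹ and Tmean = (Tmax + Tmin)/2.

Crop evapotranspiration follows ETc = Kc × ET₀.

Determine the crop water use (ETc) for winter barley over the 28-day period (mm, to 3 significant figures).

Tmean = (33.8 + 8.3)/2 = 21.05 °C
0.408 Ra = 0.408 × 24.3 = 9.9144 mm/d equivalent
ET₀ = 0.0023 × 9.9144 × (21.05 + 17.8) × √25.5 = 0.0023 × 9.9144 × 38.85 × 5.0498 = 4.4736 mm/d
ETc = Kc × ET₀ = 1.11 × 4.4736 = 4.9657 mm/d
Over 28 days: 4.9657 × 28 = 139.040 mm

139 mm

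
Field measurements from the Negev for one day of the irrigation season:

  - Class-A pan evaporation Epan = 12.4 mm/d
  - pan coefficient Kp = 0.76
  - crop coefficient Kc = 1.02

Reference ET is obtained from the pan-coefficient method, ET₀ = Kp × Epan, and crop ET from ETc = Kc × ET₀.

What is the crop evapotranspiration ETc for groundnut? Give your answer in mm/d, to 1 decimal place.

9.6 mm/d

ET₀ = 0.76 × 12.4 = 9.4240 mm/d
ETc = Kc × ET₀ = 1.02 × 9.4240 = 9.6125 mm/d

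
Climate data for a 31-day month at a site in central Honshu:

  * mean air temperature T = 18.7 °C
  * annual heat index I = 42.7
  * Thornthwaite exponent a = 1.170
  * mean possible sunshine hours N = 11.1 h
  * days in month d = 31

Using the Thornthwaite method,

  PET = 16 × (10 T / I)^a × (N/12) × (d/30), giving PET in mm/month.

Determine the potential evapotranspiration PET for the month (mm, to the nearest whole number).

10T/I = 10 × 18.7 / 42.7 = 4.3794
(10T/I)^a = 4.3794^1.170 = 5.6293
Uncorrected PET = 16 × 5.6293 = 90.069 mm
Correction = (N/12)(d/30) = (11.1/12)(31/30) = 0.9558
PET = 90.069 × 0.9558 = 86.088 mm/month

86 mm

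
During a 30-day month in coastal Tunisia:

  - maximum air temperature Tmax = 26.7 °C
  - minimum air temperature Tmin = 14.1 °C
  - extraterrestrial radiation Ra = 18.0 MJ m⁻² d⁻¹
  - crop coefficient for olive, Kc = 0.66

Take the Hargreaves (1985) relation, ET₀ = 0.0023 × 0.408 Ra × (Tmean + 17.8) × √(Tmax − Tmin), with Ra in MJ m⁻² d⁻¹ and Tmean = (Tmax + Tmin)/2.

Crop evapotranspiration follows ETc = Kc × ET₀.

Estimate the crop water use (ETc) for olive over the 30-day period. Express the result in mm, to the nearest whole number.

45 mm

Tmean = (26.7 + 14.1)/2 = 20.40 °C
0.408 Ra = 0.408 × 18.0 = 7.3440 mm/d equivalent
ET₀ = 0.0023 × 7.3440 × (20.40 + 17.8) × √12.6 = 0.0023 × 7.3440 × 38.20 × 3.5496 = 2.2904 mm/d
ETc = Kc × ET₀ = 0.66 × 2.2904 = 1.5117 mm/d
Over 30 days: 1.5117 × 30 = 45.351 mm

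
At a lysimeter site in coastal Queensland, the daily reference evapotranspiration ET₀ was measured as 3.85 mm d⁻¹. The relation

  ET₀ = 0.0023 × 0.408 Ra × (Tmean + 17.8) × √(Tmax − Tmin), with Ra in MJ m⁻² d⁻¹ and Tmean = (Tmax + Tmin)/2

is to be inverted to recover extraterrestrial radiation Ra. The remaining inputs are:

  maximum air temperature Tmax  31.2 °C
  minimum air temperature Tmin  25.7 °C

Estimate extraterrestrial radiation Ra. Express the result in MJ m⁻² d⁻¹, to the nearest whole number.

Tmean = (31.2+25.7)/2 = 28.45 °C; ΔT = 5.5
Ra = ET₀ / [0.0023 × 0.408 × (Tmean+17.8) × √ΔT]
   = 3.85 / (0.0023 × 0.408 × 46.25 × 2.3452) = 37.825 MJ m⁻² d⁻¹

38 MJ m⁻² d⁻¹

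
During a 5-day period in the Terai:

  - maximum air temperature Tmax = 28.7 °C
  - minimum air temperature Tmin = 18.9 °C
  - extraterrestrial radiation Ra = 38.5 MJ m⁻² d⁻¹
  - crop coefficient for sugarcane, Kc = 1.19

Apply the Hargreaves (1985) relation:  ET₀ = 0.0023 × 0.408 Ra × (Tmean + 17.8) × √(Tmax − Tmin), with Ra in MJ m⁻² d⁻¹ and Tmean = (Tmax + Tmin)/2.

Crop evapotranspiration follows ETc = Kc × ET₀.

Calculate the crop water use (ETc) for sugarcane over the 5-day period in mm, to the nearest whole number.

Tmean = (28.7 + 18.9)/2 = 23.80 °C
0.408 Ra = 0.408 × 38.5 = 15.7080 mm/d equivalent
ET₀ = 0.0023 × 15.7080 × (23.80 + 17.8) × √9.8 = 0.0023 × 15.7080 × 41.60 × 3.1305 = 4.7050 mm/d
ETc = Kc × ET₀ = 1.19 × 4.7050 = 5.5990 mm/d
Over 5 days: 5.5990 × 5 = 27.995 mm

28 mm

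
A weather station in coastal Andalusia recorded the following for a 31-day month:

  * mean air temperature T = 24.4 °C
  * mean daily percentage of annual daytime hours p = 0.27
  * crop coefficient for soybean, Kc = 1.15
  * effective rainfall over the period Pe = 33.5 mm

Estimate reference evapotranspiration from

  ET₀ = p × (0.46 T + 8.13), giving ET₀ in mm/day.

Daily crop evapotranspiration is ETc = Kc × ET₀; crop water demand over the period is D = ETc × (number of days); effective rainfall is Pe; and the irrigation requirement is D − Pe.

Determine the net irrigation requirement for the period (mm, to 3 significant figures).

ET₀ = 0.27 × (0.46 × 24.4 + 8.13) = 0.27 × 19.354 = 5.2256 mm/d
ETc = Kc × ET₀ = 1.15 × 5.2256 = 6.0094 mm/d
Crop demand D = ETc × 31 d = 6.0094 × 31 = 186.291 mm
D − Pe = 186.291 − 33.5 = 152.791 mm

153 mm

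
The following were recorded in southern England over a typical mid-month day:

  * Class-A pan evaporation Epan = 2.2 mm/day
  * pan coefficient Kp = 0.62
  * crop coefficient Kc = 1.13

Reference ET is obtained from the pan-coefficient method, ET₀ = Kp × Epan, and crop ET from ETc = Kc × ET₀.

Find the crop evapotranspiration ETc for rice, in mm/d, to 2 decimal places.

ET₀ = 0.62 × 2.2 = 1.3640 mm/d
ETc = Kc × ET₀ = 1.13 × 1.3640 = 1.5413 mm/d

1.54 mm/d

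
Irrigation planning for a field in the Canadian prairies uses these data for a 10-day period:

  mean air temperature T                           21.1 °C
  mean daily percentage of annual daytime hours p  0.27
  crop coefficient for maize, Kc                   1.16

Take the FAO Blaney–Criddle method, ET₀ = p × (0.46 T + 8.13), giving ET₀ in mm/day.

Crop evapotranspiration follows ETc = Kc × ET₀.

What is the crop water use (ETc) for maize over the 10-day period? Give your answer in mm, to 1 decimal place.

55.9 mm

ET₀ = 0.27 × (0.46 × 21.1 + 8.13) = 0.27 × 17.836 = 4.8157 mm/d
ETc = Kc × ET₀ = 1.16 × 4.8157 = 5.5862 mm/d
Over 10 days: 5.5862 × 10 = 55.862 mm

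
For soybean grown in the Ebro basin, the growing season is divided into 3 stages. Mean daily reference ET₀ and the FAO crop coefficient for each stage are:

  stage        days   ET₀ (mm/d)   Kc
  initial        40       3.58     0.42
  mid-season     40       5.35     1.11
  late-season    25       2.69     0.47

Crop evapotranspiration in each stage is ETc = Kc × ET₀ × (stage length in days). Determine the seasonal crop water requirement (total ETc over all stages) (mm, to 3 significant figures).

initial: 0.42 × 3.58 × 40 = 60.14 mm
mid-season: 1.11 × 5.35 × 40 = 237.54 mm
late-season: 0.47 × 2.69 × 25 = 31.61 mm
Seasonal total = 329.29 mm

329 mm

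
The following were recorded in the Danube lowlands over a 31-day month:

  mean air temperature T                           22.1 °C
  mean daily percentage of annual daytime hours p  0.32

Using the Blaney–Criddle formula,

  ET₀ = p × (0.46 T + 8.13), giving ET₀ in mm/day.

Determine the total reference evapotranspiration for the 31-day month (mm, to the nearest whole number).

181 mm

ET₀ = 0.32 × (0.46 × 22.1 + 8.13) = 0.32 × 18.296 = 5.8547 mm/d
Monthly total = 5.8547 × 31 = 181.496 mm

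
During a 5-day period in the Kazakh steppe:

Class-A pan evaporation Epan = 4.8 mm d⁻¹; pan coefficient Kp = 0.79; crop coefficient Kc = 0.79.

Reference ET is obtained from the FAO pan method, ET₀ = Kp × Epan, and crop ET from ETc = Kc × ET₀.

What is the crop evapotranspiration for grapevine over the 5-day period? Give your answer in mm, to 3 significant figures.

ET₀ = 0.79 × 4.8 = 3.7920 mm/d
ETc = Kc × ET₀ = 0.79 × 3.7920 = 2.9957 mm/d
Over 5 days: 2.9957 × 5 = 14.979 mm

15.0 mm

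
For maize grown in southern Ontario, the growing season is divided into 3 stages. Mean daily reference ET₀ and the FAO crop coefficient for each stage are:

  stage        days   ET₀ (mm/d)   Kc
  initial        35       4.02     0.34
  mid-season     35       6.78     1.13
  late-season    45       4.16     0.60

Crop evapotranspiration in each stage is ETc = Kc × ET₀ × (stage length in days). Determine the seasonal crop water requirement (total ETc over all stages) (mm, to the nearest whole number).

initial: 0.34 × 4.02 × 35 = 47.84 mm
mid-season: 1.13 × 6.78 × 35 = 268.15 mm
late-season: 0.60 × 4.16 × 45 = 112.32 mm
Seasonal total = 428.31 mm

428 mm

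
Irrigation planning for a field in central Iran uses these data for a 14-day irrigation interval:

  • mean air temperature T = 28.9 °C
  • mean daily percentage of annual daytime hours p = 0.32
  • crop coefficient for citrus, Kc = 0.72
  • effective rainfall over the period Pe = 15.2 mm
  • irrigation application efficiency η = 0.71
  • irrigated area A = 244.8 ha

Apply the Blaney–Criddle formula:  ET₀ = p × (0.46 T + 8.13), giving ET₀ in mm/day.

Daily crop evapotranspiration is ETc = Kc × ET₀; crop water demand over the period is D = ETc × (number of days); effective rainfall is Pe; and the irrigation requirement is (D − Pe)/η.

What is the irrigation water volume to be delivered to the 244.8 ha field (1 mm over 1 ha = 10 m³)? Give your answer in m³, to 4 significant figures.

ET₀ = 0.32 × (0.46 × 28.9 + 8.13) = 0.32 × 21.424 = 6.8557 mm/d
ETc = Kc × ET₀ = 0.72 × 6.8557 = 4.9361 mm/d
Crop demand D = ETc × 14 d = 4.9361 × 14 = 69.105 mm
D − Pe = 69.105 − 15.2 = 53.905 mm
Gross irrigation = 53.905 / 0.71 = 75.923 mm
Volume = 75.923 mm × 244.8 ha × 10 = 185859.5 m³

185900 m³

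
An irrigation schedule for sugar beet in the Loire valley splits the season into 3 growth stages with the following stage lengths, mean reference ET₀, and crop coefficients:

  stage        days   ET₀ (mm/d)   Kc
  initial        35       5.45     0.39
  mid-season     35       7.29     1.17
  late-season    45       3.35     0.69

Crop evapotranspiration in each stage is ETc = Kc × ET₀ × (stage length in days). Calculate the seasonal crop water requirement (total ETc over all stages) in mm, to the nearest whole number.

initial: 0.39 × 5.45 × 35 = 74.39 mm
mid-season: 1.17 × 7.29 × 35 = 298.53 mm
late-season: 0.69 × 3.35 × 45 = 104.02 mm
Seasonal total = 476.94 mm

477 mm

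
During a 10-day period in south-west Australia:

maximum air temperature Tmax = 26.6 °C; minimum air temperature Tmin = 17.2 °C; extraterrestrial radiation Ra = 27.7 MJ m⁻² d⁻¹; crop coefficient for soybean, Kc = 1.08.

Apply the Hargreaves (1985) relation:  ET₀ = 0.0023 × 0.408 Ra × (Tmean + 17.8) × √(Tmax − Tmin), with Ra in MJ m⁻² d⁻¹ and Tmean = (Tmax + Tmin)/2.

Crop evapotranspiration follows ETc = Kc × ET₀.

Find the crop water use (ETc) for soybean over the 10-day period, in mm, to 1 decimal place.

34.2 mm

Tmean = (26.6 + 17.2)/2 = 21.90 °C
0.408 Ra = 0.408 × 27.7 = 11.3016 mm/d equivalent
ET₀ = 0.0023 × 11.3016 × (21.90 + 17.8) × √9.4 = 0.0023 × 11.3016 × 39.70 × 3.0659 = 3.1639 mm/d
ETc = Kc × ET₀ = 1.08 × 3.1639 = 3.4170 mm/d
Over 10 days: 3.4170 × 10 = 34.170 mm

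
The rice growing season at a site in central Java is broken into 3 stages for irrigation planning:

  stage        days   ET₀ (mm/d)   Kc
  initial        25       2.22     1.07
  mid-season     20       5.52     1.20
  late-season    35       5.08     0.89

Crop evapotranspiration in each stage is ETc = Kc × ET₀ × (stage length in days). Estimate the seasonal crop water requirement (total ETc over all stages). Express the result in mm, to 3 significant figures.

350 mm

initial: 1.07 × 2.22 × 25 = 59.39 mm
mid-season: 1.20 × 5.52 × 20 = 132.48 mm
late-season: 0.89 × 5.08 × 35 = 158.24 mm
Seasonal total = 350.11 mm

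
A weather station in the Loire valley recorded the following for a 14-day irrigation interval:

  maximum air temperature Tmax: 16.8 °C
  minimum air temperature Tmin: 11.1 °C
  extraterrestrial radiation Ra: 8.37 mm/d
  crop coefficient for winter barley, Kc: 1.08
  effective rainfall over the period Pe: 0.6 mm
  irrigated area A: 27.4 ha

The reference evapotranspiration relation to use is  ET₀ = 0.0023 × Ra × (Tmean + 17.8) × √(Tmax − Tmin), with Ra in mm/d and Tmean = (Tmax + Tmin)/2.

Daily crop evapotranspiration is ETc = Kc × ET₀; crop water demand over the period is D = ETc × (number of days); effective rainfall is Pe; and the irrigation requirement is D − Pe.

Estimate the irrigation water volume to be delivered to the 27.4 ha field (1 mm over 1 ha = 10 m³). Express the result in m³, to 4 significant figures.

5881 m³

Tmean = (16.8 + 11.1)/2 = 13.95 °C
ET₀ = 0.0023 × 8.37 × (13.95 + 17.8) × √5.7 = 0.0023 × 8.37 × 31.75 × 2.3875 = 1.4593 mm/d
ETc = Kc × ET₀ = 1.08 × 1.4593 = 1.5760 mm/d
Crop demand D = ETc × 14 d = 1.5760 × 14 = 22.064 mm
D − Pe = 22.064 − 0.6 = 21.464 mm
Volume = 21.464 mm × 27.4 ha × 10 = 5881.1 m³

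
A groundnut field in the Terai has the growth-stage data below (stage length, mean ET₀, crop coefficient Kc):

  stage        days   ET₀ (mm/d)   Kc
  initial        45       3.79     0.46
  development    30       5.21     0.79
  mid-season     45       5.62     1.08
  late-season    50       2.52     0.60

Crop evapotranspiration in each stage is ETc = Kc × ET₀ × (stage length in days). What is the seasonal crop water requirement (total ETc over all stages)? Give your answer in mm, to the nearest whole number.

initial: 0.46 × 3.79 × 45 = 78.45 mm
development: 0.79 × 5.21 × 30 = 123.48 mm
mid-season: 1.08 × 5.62 × 45 = 273.13 mm
late-season: 0.60 × 2.52 × 50 = 75.60 mm
Seasonal total = 550.66 mm

551 mm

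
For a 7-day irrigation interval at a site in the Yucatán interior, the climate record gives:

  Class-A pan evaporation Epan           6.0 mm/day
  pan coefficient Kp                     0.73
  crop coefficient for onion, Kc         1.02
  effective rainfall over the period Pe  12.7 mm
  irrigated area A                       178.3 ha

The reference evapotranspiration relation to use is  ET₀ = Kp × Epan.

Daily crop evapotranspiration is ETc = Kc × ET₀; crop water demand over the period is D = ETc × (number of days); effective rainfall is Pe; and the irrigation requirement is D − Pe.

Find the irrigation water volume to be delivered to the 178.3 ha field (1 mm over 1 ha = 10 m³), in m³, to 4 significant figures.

33120 m³

ET₀ = 0.73 × 6.0 = 4.3800 mm/d
ETc = Kc × ET₀ = 1.02 × 4.3800 = 4.4676 mm/d
Crop demand D = ETc × 7 d = 4.4676 × 7 = 31.273 mm
D − Pe = 31.273 − 12.7 = 18.573 mm
Volume = 18.573 mm × 178.3 ha × 10 = 33115.7 m³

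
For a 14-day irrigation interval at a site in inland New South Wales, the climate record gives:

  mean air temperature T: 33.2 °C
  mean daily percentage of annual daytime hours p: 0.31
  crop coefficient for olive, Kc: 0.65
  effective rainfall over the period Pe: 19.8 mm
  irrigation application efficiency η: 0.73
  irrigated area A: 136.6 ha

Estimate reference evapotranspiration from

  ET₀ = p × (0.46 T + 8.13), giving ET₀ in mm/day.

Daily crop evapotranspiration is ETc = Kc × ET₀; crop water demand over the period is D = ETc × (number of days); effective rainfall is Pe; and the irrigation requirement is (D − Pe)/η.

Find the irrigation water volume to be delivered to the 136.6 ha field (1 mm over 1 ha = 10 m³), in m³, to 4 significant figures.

86480 m³

ET₀ = 0.31 × (0.46 × 33.2 + 8.13) = 0.31 × 23.402 = 7.2546 mm/d
ETc = Kc × ET₀ = 0.65 × 7.2546 = 4.7155 mm/d
Crop demand D = ETc × 14 d = 4.7155 × 14 = 66.017 mm
D − Pe = 66.017 − 19.8 = 46.217 mm
Gross irrigation = 46.217 / 0.73 = 63.311 mm
Volume = 63.311 mm × 136.6 ha × 10 = 86482.8 m³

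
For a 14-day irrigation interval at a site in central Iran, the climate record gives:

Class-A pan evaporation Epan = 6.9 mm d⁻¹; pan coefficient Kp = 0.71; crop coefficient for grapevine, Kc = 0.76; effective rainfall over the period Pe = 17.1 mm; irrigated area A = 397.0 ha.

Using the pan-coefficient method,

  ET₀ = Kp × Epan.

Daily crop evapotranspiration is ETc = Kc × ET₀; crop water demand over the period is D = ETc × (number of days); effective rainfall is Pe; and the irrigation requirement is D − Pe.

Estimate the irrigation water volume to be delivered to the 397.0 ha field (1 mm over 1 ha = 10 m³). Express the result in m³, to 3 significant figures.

139000 m³

ET₀ = 0.71 × 6.9 = 4.8990 mm/d
ETc = Kc × ET₀ = 0.76 × 4.8990 = 3.7232 mm/d
Crop demand D = ETc × 14 d = 3.7232 × 14 = 52.125 mm
D − Pe = 52.125 − 17.1 = 35.025 mm
Volume = 35.025 mm × 397.0 ha × 10 = 139049.3 m³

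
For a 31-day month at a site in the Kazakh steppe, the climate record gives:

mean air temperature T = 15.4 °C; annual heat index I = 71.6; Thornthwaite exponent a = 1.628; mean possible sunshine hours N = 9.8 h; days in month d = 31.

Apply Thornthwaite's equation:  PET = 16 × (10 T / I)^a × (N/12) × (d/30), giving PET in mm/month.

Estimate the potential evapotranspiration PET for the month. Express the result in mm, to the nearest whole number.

47 mm

10T/I = 10 × 15.4 / 71.6 = 2.1508
(10T/I)^a = 2.1508^1.628 = 3.4791
Uncorrected PET = 16 × 3.4791 = 55.666 mm
Correction = (N/12)(d/30) = (9.8/12)(31/30) = 0.8439
PET = 55.666 × 0.8439 = 46.977 mm/month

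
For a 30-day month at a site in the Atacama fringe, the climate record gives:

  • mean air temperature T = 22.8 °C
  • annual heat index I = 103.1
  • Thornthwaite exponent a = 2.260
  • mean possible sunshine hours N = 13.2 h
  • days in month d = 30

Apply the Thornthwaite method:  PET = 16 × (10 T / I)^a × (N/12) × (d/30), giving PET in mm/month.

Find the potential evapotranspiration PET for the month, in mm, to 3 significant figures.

10T/I = 10 × 22.8 / 103.1 = 2.2114
(10T/I)^a = 2.2114^2.260 = 6.0110
Uncorrected PET = 16 × 6.0110 = 96.176 mm
Correction = (N/12)(d/30) = (13.2/12)(30/30) = 1.1000
PET = 96.176 × 1.1000 = 105.794 mm/month

106 mm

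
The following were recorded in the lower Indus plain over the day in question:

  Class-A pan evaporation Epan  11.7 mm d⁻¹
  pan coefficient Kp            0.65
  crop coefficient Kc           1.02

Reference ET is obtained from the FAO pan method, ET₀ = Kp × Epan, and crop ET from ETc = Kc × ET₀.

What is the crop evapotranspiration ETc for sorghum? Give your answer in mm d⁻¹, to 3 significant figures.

ET₀ = 0.65 × 11.7 = 7.6050 mm/d
ETc = Kc × ET₀ = 1.02 × 7.6050 = 7.7571 mm/d

7.76 mm d⁻¹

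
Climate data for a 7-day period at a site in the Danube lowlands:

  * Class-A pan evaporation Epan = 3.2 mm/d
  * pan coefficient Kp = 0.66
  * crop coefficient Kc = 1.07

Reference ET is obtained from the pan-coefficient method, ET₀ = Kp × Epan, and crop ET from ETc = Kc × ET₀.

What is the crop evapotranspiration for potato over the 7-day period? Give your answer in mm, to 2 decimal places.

ET₀ = 0.66 × 3.2 = 2.1120 mm/d
ETc = Kc × ET₀ = 1.07 × 2.1120 = 2.2598 mm/d
Over 7 days: 2.2598 × 7 = 15.819 mm

15.82 mm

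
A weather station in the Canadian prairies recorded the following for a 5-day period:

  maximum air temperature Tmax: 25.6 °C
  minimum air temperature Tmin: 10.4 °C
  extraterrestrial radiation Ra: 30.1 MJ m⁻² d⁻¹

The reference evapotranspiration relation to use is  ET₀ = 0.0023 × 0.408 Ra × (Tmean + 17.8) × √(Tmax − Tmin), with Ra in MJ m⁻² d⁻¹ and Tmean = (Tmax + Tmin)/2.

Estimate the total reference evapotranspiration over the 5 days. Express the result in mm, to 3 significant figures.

Tmean = (25.6 + 10.4)/2 = 18.00 °C
0.408 Ra = 0.408 × 30.1 = 12.2808 mm/d equivalent
ET₀ = 0.0023 × 12.2808 × (18.00 + 17.8) × √15.2 = 0.0023 × 12.2808 × 35.80 × 3.8987 = 3.9424 mm/d
Over 5 days: 3.9424 × 5 = 19.712 mm

19.7 mm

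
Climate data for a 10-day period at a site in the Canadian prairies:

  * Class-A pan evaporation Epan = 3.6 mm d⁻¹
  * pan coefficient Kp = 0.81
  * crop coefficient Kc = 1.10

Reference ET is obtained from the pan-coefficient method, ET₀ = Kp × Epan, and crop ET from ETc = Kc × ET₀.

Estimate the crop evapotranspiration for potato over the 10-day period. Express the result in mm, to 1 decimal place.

32.1 mm

ET₀ = 0.81 × 3.6 = 2.9160 mm/d
ETc = Kc × ET₀ = 1.10 × 2.9160 = 3.2076 mm/d
Over 10 days: 3.2076 × 10 = 32.076 mm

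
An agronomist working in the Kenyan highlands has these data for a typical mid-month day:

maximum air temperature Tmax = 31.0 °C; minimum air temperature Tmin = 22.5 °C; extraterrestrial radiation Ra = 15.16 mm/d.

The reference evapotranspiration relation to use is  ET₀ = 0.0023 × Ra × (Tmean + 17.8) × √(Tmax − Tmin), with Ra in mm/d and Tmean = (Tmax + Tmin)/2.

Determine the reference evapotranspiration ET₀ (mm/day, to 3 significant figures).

4.53 mm/day

Tmean = (31.0 + 22.5)/2 = 26.75 °C
ET₀ = 0.0023 × 15.16 × (26.75 + 17.8) × √8.5 = 0.0023 × 15.16 × 44.55 × 2.9155 = 4.5288 mm/d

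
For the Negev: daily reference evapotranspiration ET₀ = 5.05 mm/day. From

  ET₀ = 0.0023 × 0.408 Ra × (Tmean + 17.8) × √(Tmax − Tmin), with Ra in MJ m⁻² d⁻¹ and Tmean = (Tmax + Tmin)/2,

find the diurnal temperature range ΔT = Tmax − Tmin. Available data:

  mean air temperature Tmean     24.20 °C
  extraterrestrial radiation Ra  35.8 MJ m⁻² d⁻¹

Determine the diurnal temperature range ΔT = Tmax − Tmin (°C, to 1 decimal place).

12.8 °C

√ΔT = ET₀ / [0.0023 × 0.408 × Ra × (Tmean+17.8)] = 5.05 / (0.0023 × 14.6064 × 42.00) = 3.5791
ΔT = 3.5791² = 12.810 °C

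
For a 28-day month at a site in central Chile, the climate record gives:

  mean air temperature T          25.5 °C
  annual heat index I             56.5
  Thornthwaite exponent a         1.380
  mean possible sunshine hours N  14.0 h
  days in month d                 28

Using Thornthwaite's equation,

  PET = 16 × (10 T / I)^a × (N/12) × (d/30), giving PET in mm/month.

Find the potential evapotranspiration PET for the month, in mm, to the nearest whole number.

10T/I = 10 × 25.5 / 56.5 = 4.5133
(10T/I)^a = 4.5133^1.380 = 8.0021
Uncorrected PET = 16 × 8.0021 = 128.034 mm
Correction = (N/12)(d/30) = (14.0/12)(28/30) = 1.0889
PET = 128.034 × 1.0889 = 139.416 mm/month

139 mm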